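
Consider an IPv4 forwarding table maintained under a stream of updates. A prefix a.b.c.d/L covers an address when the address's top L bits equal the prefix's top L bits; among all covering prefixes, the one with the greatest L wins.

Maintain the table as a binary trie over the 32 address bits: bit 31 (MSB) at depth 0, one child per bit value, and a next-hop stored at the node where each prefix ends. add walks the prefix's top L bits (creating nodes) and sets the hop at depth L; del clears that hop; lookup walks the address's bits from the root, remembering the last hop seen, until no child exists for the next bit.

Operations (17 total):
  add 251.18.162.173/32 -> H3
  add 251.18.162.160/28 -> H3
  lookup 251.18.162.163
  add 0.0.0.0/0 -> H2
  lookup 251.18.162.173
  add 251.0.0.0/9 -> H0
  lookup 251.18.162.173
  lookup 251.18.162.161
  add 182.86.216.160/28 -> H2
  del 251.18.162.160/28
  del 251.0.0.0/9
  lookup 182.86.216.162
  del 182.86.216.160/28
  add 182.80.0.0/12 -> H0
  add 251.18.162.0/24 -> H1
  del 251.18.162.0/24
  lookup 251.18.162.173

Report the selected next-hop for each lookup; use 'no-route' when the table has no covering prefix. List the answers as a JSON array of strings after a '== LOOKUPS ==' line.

Apply in order:
  add 251.18.162.173/32 -> H3 at depth 32
  add 251.18.162.160/28 -> H3 at depth 28
  ? 251.18.162.163  path d0:-→d1:-→d2:-→d3:-→d4:-→d5:-→d6:-→d7:-→d8:-→d9:-→d10:-→d11:-→d12:-→d13:-→d14:-→d15:-→d16:-→d17:-→d18:-→d19:-→d20:-→d21:-→d22:-→d23:-→d24:-→d25:-→d26:-→d27:-→d28:H3  best=H3
  add 0.0.0.0/0 -> H2 at depth 0
  ? 251.18.162.173  path d0:H2→d1:-→d2:-→d3:-→d4:-→d5:-→d6:-→d7:-→d8:-→d9:-→d10:-→d11:-→d12:-→d13:-→d14:-→d15:-→d16:-→d17:-→d18:-→d19:-→d20:-→d21:-→d22:-→d23:-→d24:-→d25:-→d26:-→d27:-→d28:H3→d29:-→d30:-→d31:-→d32:H3  best=H3
  add 251.0.0.0/9 -> H0 at depth 9
  ? 251.18.162.173  path d0:H2→d1:-→d2:-→d3:-→d4:-→d5:-→d6:-→d7:-→d8:-→d9:H0→d10:-→d11:-→d12:-→d13:-→d14:-→d15:-→d16:-→d17:-→d18:-→d19:-→d20:-→d21:-→d22:-→d23:-→d24:-→d25:-→d26:-→d27:-→d28:H3→d29:-→d30:-→d31:-→d32:H3  best=H3
  ? 251.18.162.161  path d0:H2→d1:-→d2:-→d3:-→d4:-→d5:-→d6:-→d7:-→d8:-→d9:H0→d10:-→d11:-→d12:-→d13:-→d14:-→d15:-→d16:-→d17:-→d18:-→d19:-→d20:-→d21:-→d22:-→d23:-→d24:-→d25:-→d26:-→d27:-→d28:H3  best=H3
  add 182.86.216.160/28 -> H2 at depth 28
  del 251.18.162.160/28 (clear depth 28)
  del 251.0.0.0/9 (clear depth 9)
  ? 182.86.216.162  path d0:H2→d1:-→d2:-→d3:-→d4:-→d5:-→d6:-→d7:-→d8:-→d9:-→d10:-→d11:-→d12:-→d13:-→d14:-→d15:-→d16:-→d17:-→d18:-→d19:-→d20:-→d21:-→d22:-→d23:-→d24:-→d25:-→d26:-→d27:-→d28:H2  best=H2
  del 182.86.216.160/28 (clear depth 28)
  add 182.80.0.0/12 -> H0 at depth 12
  add 251.18.162.0/24 -> H1 at depth 24
  del 251.18.162.0/24 (clear depth 24)
  ? 251.18.162.173  path d0:H2→d1:-→d2:-→d3:-→d4:-→d5:-→d6:-→d7:-→d8:-→d9:-→d10:-→d11:-→d12:-→d13:-→d14:-→d15:-→d16:-→d17:-→d18:-→d19:-→d20:-→d21:-→d22:-→d23:-→d24:-→d25:-→d26:-→d27:-→d28:-→d29:-→d30:-→d31:-→d32:H3  best=H3

== LOOKUPS ==
["H3","H3","H3","H3","H2","H3"]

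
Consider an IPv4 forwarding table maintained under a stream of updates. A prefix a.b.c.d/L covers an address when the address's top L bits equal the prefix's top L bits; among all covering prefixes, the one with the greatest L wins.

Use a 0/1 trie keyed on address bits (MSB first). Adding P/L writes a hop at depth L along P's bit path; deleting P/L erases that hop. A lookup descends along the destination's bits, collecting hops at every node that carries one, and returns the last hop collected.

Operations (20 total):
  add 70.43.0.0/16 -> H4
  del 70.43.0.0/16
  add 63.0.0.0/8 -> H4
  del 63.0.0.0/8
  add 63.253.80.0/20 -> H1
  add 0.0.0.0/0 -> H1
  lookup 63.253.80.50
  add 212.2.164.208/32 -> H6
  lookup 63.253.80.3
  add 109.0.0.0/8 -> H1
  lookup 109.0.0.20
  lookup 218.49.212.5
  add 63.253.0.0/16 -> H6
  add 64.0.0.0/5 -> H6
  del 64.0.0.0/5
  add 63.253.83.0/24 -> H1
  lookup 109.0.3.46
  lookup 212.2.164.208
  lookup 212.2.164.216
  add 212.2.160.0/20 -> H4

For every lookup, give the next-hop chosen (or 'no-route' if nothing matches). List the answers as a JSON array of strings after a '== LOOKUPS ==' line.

Trace:
  + 70.43.0.0/16 (H4) depth=16
  del 70.43.0.0/16 (clear depth 16)
  + 63.0.0.0/8 (H4) depth=8
  del 63.0.0.0/8 (clear depth 8)
  + 63.253.80.0/20 (H1) depth=20
  + 0.0.0.0/0 (H1) depth=0
  ? 63.253.80.50  path d0:H1→d1:-→d2:-→d3:-→d4:-→d5:-→d6:-→d7:-→d8:-→d9:-→d10:-→d11:-→d12:-→d13:-→d14:-→d15:-→d16:-→d17:-→d18:-→d19:-→d20:H1  best=H1
  + 212.2.164.208/32 (H6) depth=32
  ? 63.253.80.3  path d0:H1→d1:-→d2:-→d3:-→d4:-→d5:-→d6:-→d7:-→d8:-→d9:-→d10:-→d11:-→d12:-→d13:-→d14:-→d15:-→d16:-→d17:-→d18:-→d19:-→d20:H1  best=H1
  + 109.0.0.0/8 (H1) depth=8
  ? 109.0.0.20  path d0:H1→d1:-→d2:-→d3:-→d4:-→d5:-→d6:-→d7:-→d8:H1  best=H1
  ? 218.49.212.5  path d0:H1→d1:-→d2:-→d3:-→d4:-  best=H1
  + 63.253.0.0/16 (H6) depth=16
  + 64.0.0.0/5 (H6) depth=5
  del 64.0.0.0/5 (clear depth 5)
  + 63.253.83.0/24 (H1) depth=24
  ? 109.0.3.46  path d0:H1→d1:-→d2:-→d3:-→d4:-→d5:-→d6:-→d7:-→d8:H1  best=H1
  ? 212.2.164.208  path d0:H1→d1:-→d2:-→d3:-→d4:-→d5:-→d6:-→d7:-→d8:-→d9:-→d10:-→d11:-→d12:-→d13:-→d14:-→d15:-→d16:-→d17:-→d18:-→d19:-→d20:-→d21:-→d22:-→d23:-→d24:-→d25:-→d26:-→d27:-→d28:-→d29:-→d30:-→d31:-→d32:H6  best=H6
  ? 212.2.164.216  path d0:H1→d1:-→d2:-→d3:-→d4:-→d5:-→d6:-→d7:-→d8:-→d9:-→d10:-→d11:-→d12:-→d13:-→d14:-→d15:-→d16:-→d17:-→d18:-→d19:-→d20:-→d21:-→d22:-→d23:-→d24:-→d25:-→d26:-→d27:-→d28:-  best=H1
  + 212.2.160.0/20 (H4) depth=20

== LOOKUPS ==
["H1","H1","H1","H1","H1","H6","H1"]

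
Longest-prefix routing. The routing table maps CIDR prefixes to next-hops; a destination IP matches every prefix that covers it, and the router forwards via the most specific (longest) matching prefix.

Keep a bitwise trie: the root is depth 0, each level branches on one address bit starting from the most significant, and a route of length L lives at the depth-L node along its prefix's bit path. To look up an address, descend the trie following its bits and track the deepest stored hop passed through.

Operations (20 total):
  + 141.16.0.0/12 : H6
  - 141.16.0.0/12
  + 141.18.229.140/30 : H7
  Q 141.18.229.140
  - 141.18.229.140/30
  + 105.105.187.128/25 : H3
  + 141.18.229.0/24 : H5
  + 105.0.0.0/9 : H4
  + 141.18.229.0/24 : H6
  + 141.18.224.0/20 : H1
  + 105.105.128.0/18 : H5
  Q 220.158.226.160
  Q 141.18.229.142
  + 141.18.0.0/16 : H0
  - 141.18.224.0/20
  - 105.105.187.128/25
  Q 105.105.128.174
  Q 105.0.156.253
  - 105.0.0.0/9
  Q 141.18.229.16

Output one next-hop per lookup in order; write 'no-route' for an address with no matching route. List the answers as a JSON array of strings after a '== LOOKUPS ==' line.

Process each operation:
  add 141.16.0.0/12 -> H6 at depth 12
  del 141.16.0.0/12 (clear depth 12)
  add 141.18.229.140/30 -> H7 at depth 30
  ? 141.18.229.140  path d0:-→d1:-→d2:-→d3:-→d4:-→d5:-→d6:-→d7:-→d8:-→d9:-→d10:-→d11:-→d12:-→d13:-→d14:-→d15:-→d16:-→d17:-→d18:-→d19:-→d20:-→d21:-→d22:-→d23:-→d24:-→d25:-→d26:-→d27:-→d28:-→d29:-→d30:H7  best=H7
  del 141.18.229.140/30 (clear depth 30)
  add 105.105.187.128/25 -> H3 at depth 25
  add 141.18.229.0/24 -> H5 at depth 24
  add 105.0.0.0/9 -> H4 at depth 9
  add 141.18.229.0/24 -> H6 at depth 24
  add 141.18.224.0/20 -> H1 at depth 20
  add 105.105.128.0/18 -> H5 at depth 18
  ? 220.158.226.160  path d0:-→d1:-  best=no-route
  ? 141.18.229.142  path d0:-→d1:-→d2:-→d3:-→d4:-→d5:-→d6:-→d7:-→d8:-→d9:-→d10:-→d11:-→d12:-→d13:-→d14:-→d15:-→d16:-→d17:-→d18:-→d19:-→d20:H1→d21:-→d22:-→d23:-→d24:H6→d25:-→d26:-→d27:-→d28:-→d29:-→d30:-  best=H6
  add 141.18.0.0/16 -> H0 at depth 16
  del 141.18.224.0/20 (clear depth 20)
  del 105.105.187.128/25 (clear depth 25)
  ? 105.105.128.174  path d0:-→d1:-→d2:-→d3:-→d4:-→d5:-→d6:-→d7:-→d8:-→d9:H4→d10:-→d11:-→d12:-→d13:-→d14:-→d15:-→d16:-→d17:-→d18:H5  best=H5
  ? 105.0.156.253  path d0:-→d1:-→d2:-→d3:-→d4:-→d5:-→d6:-→d7:-→d8:-→d9:H4  best=H4
  del 105.0.0.0/9 (clear depth 9)
  ? 141.18.229.16  path d0:-→d1:-→d2:-→d3:-→d4:-→d5:-→d6:-→d7:-→d8:-→d9:-→d10:-→d11:-→d12:-→d13:-→d14:-→d15:-→d16:H0→d17:-→d18:-→d19:-→d20:-→d21:-→d22:-→d23:-→d24:H6  best=H6

== LOOKUPS ==
["H7","no-route","H6","H5","H4","H6"]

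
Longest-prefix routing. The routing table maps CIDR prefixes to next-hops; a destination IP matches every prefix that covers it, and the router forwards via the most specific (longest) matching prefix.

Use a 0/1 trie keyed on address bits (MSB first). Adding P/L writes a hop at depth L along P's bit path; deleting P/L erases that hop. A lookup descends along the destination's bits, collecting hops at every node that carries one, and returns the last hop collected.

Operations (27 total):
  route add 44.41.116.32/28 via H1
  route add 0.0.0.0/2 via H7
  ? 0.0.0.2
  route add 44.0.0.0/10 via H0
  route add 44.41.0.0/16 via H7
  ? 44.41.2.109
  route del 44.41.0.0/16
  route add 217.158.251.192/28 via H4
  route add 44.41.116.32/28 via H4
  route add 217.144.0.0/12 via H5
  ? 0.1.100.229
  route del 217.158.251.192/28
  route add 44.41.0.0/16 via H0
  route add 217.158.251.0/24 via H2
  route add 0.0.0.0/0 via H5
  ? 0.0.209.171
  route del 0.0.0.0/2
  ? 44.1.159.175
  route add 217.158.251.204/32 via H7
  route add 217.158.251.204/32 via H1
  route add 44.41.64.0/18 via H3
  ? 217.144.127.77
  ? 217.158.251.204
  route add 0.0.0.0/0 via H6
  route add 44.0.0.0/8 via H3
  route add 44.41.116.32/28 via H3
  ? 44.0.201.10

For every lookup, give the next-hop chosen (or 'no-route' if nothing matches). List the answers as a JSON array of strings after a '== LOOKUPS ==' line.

Apply in order:
  + 44.41.116.32/28 (H1) depth=28
  + 0.0.0.0/2 (H7) depth=2
  ? 0.0.0.2  path d0:-→d1:-→d2:H7  best=H7
  + 44.0.0.0/10 (H0) depth=10
  + 44.41.0.0/16 (H7) depth=16
  ? 44.41.2.109  path d0:-→d1:-→d2:H7→d3:-→d4:-→d5:-→d6:-→d7:-→d8:-→d9:-→d10:H0→d11:-→d12:-→d13:-→d14:-→d15:-→d16:H7→d17:-  best=H7
  - 44.41.0.0/16 clear@16
  + 217.158.251.192/28 (H4) depth=28
  + 44.41.116.32/28 (H4) depth=28
  + 217.144.0.0/12 (H5) depth=12
  ? 0.1.100.229  path d0:-→d1:-→d2:H7  best=H7
  - 217.158.251.192/28 clear@28
  + 44.41.0.0/16 (H0) depth=16
  + 217.158.251.0/24 (H2) depth=24
  + 0.0.0.0/0 (H5) depth=0
  ? 0.0.209.171  path d0:H5→d1:-→d2:H7  best=H7
  - 0.0.0.0/2 clear@2
  ? 44.1.159.175  path d0:H5→d1:-→d2:-→d3:-→d4:-→d5:-→d6:-→d7:-→d8:-→d9:-→d10:H0  best=H0
  + 217.158.251.204/32 (H7) depth=32
  + 217.158.251.204/32 (H1) depth=32
  + 44.41.64.0/18 (H3) depth=18
  ? 217.144.127.77  path d0:H5→d1:-→d2:-→d3:-→d4:-→d5:-→d6:-→d7:-→d8:-→d9:-→d10:-→d11:-→d12:H5  best=H5
  ? 217.158.251.204  path d0:H5→d1:-→d2:-→d3:-→d4:-→d5:-→d6:-→d7:-→d8:-→d9:-→d10:-→d11:-→d12:H5→d13:-→d14:-→d15:-→d16:-→d17:-→d18:-→d19:-→d20:-→d21:-→d22:-→d23:-→d24:H2→d25:-→d26:-→d27:-→d28:-→d29:-→d30:-→d31:-→d32:H1  best=H1
  + 0.0.0.0/0 (H6) depth=0
  + 44.0.0.0/8 (H3) depth=8
  + 44.41.116.32/28 (H3) depth=28
  ? 44.0.201.10  path d0:H6→d1:-→d2:-→d3:-→d4:-→d5:-→d6:-→d7:-→d8:H3→d9:-→d10:H0  best=H0

== LOOKUPS ==
["H7","H7","H7","H7","H0","H5","H1","H0"]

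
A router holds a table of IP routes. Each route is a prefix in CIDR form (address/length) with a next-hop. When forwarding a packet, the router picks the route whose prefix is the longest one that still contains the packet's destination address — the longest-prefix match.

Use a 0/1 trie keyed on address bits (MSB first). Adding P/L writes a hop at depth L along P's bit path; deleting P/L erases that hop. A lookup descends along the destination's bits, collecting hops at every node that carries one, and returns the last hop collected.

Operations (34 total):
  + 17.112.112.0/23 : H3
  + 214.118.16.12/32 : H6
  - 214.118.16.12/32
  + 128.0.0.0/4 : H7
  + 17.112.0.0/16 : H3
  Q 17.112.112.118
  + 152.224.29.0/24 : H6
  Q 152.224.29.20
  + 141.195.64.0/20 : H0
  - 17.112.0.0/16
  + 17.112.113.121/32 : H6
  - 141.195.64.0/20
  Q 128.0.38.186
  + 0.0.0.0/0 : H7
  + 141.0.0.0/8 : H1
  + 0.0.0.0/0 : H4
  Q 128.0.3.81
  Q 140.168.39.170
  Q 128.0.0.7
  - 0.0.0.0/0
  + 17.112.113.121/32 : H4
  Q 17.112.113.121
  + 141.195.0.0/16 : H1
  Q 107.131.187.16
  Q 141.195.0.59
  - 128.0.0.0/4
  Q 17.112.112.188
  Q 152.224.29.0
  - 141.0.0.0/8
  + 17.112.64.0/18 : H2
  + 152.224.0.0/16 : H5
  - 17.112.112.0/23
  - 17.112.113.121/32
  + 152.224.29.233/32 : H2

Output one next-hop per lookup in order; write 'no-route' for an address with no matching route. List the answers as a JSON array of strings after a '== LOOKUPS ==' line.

Trace:
  + 17.112.112.0/23 (H3) depth=23
  + 214.118.16.12/32 (H6) depth=32
  del 214.118.16.12/32 (clear depth 32)
  + 128.0.0.0/4 (H7) depth=4
  + 17.112.0.0/16 (H3) depth=16
  ? 17.112.112.118  path d0:-→d1:-→d2:-→d3:-→d4:-→d5:-→d6:-→d7:-→d8:-→d9:-→d10:-→d11:-→d12:-→d13:-→d14:-→d15:-→d16:H3→d17:-→d18:-→d19:-→d20:-→d21:-→d22:-→d23:H3  best=H3
  + 152.224.29.0/24 (H6) depth=24
  ? 152.224.29.20  path d0:-→d1:-→d2:-→d3:-→d4:-→d5:-→d6:-→d7:-→d8:-→d9:-→d10:-→d11:-→d12:-→d13:-→d14:-→d15:-→d16:-→d17:-→d18:-→d19:-→d20:-→d21:-→d22:-→d23:-→d24:H6  best=H6
  + 141.195.64.0/20 (H0) depth=20
  del 17.112.0.0/16 (clear depth 16)
  + 17.112.113.121/32 (H6) depth=32
  del 141.195.64.0/20 (clear depth 20)
  ? 128.0.38.186  path d0:-→d1:-→d2:-→d3:-→d4:H7  best=H7
  + 0.0.0.0/0 (H7) depth=0
  + 141.0.0.0/8 (H1) depth=8
  + 0.0.0.0/0 (H4) depth=0
  ? 128.0.3.81  path d0:H4→d1:-→d2:-→d3:-→d4:H7  best=H7
  ? 140.168.39.170  path d0:H4→d1:-→d2:-→d3:-→d4:H7→d5:-→d6:-→d7:-  best=H7
  ? 128.0.0.7  path d0:H4→d1:-→d2:-→d3:-→d4:H7  best=H7
  del 0.0.0.0/0 (clear depth 0)
  + 17.112.113.121/32 (H4) depth=32
  ? 17.112.113.121  path d0:-→d1:-→d2:-→d3:-→d4:-→d5:-→d6:-→d7:-→d8:-→d9:-→d10:-→d11:-→d12:-→d13:-→d14:-→d15:-→d16:-→d17:-→d18:-→d19:-→d20:-→d21:-→d22:-→d23:H3→d24:-→d25:-→d26:-→d27:-→d28:-→d29:-→d30:-→d31:-→d32:H4  best=H4
  + 141.195.0.0/16 (H1) depth=16
  ? 107.131.187.16  path d0:-→d1:-  best=no-route
  ? 141.195.0.59  path d0:-→d1:-→d2:-→d3:-→d4:H7→d5:-→d6:-→d7:-→d8:H1→d9:-→d10:-→d11:-→d12:-→d13:-→d14:-→d15:-→d16:H1→d17:-  best=H1
  del 128.0.0.0/4 (clear depth 4)
  ? 17.112.112.188  path d0:-→d1:-→d2:-→d3:-→d4:-→d5:-→d6:-→d7:-→d8:-→d9:-→d10:-→d11:-→d12:-→d13:-→d14:-→d15:-→d16:-→d17:-→d18:-→d19:-→d20:-→d21:-→d22:-→d23:H3  best=H3
  ? 152.224.29.0  path d0:-→d1:-→d2:-→d3:-→d4:-→d5:-→d6:-→d7:-→d8:-→d9:-→d10:-→d11:-→d12:-→d13:-→d14:-→d15:-→d16:-→d17:-→d18:-→d19:-→d20:-→d21:-→d22:-→d23:-→d24:H6  best=H6
  del 141.0.0.0/8 (clear depth 8)
  + 17.112.64.0/18 (H2) depth=18
  + 152.224.0.0/16 (H5) depth=16
  del 17.112.112.0/23 (clear depth 23)
  del 17.112.113.121/32 (clear depth 32)
  + 152.224.29.233/32 (H2) depth=32

== LOOKUPS ==
["H3","H6","H7","H7","H7","H7","H4","no-route","H1","H3","H6"]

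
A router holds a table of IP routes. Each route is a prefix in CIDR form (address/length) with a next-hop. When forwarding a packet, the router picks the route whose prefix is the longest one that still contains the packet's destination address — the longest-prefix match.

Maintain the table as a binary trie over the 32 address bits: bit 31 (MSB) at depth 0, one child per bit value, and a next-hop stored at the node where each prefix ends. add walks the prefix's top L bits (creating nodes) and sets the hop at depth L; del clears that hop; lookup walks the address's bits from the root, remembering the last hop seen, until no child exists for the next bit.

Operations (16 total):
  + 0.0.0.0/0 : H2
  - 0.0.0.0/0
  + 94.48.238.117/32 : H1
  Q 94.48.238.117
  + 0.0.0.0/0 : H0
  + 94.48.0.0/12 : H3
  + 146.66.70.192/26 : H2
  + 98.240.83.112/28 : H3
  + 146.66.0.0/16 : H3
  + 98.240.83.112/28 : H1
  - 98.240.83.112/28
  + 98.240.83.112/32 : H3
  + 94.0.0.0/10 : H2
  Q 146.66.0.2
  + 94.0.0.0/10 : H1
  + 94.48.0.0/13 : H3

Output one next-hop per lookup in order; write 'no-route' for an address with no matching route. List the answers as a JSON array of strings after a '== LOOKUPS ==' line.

Trace:
  + 0.0.0.0/0 (H2) depth=0
  - 0.0.0.0/0 clear@0
  + 94.48.238.117/32 (H1) depth=32
  lookup 94.48.238.117: bits 01011110001100001110111001110101 walk d0:-→d1:-→d2:-→d3:-→d4:-→d5:-→d6:-→d7:-→d8:-→d9:-→d10:-→d11:-→d12:-→d13:-→d14:-→d15:-→d16:-→d17:-→d18:-→d19:-→d20:-→d21:-→d22:-→d23:-→d24:-→d25:-→d26:-→d27:-→d28:-→d29:-→d30:-→d31:-→d32:H1 -> H1
  + 0.0.0.0/0 (H0) depth=0
  + 94.48.0.0/12 (H3) depth=12
  + 146.66.70.192/26 (H2) depth=26
  + 98.240.83.112/28 (H3) depth=28
  + 146.66.0.0/16 (H3) depth=16
  + 98.240.83.112/28 (H1) depth=28
  - 98.240.83.112/28 clear@28
  + 98.240.83.112/32 (H3) depth=32
  + 94.0.0.0/10 (H2) depth=10
  lookup 146.66.0.2: bits 10010010010000100 walk d0:H0→d1:-→d2:-→d3:-→d4:-→d5:-→d6:-→d7:-→d8:-→d9:-→d10:-→d11:-→d12:-→d13:-→d14:-→d15:-→d16:H3→d17:- -> H3
  + 94.0.0.0/10 (H1) depth=10
  + 94.48.0.0/13 (H3) depth=13

== LOOKUPS ==
["H1","H3"]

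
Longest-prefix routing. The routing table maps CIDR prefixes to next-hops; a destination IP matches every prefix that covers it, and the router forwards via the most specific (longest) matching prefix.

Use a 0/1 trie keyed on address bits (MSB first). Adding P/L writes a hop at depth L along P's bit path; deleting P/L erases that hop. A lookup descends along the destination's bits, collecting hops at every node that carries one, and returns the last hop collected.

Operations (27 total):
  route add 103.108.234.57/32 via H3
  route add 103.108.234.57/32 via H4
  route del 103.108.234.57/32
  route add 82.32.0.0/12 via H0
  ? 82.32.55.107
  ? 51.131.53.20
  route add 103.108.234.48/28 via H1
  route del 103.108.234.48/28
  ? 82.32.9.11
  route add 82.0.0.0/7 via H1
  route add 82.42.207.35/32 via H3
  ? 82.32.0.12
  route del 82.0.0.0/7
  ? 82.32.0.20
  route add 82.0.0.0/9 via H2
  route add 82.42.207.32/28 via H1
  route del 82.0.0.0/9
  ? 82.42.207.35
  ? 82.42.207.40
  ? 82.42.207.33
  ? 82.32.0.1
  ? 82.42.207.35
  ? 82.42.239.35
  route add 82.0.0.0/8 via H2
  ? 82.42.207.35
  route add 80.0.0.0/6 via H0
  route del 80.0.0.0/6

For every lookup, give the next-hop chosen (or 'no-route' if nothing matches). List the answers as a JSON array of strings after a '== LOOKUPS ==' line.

Trace:
  add 103.108.234.57/32 -> H3 at depth 32
  add 103.108.234.57/32 -> H4 at depth 32
  del 103.108.234.57/32 (clear depth 32)
  add 82.32.0.0/12 -> H0 at depth 12
  Q 82.32.55.107: descend 010100100010 ; hops seen [H0] ; pick H0
  Q 51.131.53.20: descend 0 ; hops seen [∅] ; pick no-route
  add 103.108.234.48/28 -> H1 at depth 28
  del 103.108.234.48/28 (clear depth 28)
  Q 82.32.9.11: descend 010100100010 ; hops seen [H0] ; pick H0
  add 82.0.0.0/7 -> H1 at depth 7
  add 82.42.207.35/32 -> H3 at depth 32
  Q 82.32.0.12: descend 010100100010 ; hops seen [H1,H0] ; pick H0
  del 82.0.0.0/7 (clear depth 7)
  Q 82.32.0.20: descend 010100100010 ; hops seen [H0] ; pick H0
  add 82.0.0.0/9 -> H2 at depth 9
  add 82.42.207.32/28 -> H1 at depth 28
  del 82.0.0.0/9 (clear depth 9)
  Q 82.42.207.35: descend 01010010001010101100111100100011 ; hops seen [H0,H1,H3] ; pick H3
  Q 82.42.207.40: descend 0101001000101010110011110010 ; hops seen [H0,H1] ; pick H1
  Q 82.42.207.33: descend 010100100010101011001111001000 ; hops seen [H0,H1] ; pick H1
  Q 82.32.0.1: descend 010100100010 ; hops seen [H0] ; pick H0
  Q 82.42.207.35: descend 01010010001010101100111100100011 ; hops seen [H0,H1,H3] ; pick H3
  Q 82.42.239.35: descend 010100100010101011 ; hops seen [H0] ; pick H0
  add 82.0.0.0/8 -> H2 at depth 8
  Q 82.42.207.35: descend 01010010001010101100111100100011 ; hops seen [H2,H0,H1,H3] ; pick H3
  add 80.0.0.0/6 -> H0 at depth 6
  del 80.0.0.0/6 (clear depth 6)

== LOOKUPS ==
["H0","no-route","H0","H0","H0","H3","H1","H1","H0","H3","H0","H3"]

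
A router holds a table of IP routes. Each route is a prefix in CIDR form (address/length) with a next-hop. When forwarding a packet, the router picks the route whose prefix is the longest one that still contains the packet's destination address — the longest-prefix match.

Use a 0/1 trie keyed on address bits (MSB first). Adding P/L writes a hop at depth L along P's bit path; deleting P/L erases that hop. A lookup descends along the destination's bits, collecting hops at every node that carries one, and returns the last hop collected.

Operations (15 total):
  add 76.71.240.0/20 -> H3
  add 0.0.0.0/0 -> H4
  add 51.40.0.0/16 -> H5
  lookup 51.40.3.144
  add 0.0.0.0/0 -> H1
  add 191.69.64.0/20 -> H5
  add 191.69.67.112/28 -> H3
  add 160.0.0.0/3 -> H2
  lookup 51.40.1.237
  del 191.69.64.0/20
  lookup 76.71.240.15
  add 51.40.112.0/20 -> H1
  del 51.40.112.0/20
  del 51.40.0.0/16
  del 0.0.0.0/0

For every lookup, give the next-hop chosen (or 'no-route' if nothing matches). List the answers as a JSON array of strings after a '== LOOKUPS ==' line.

Trace:
  add 76.71.240.0/20 -> H3 at depth 20
  add 0.0.0.0/0 -> H4 at depth 0
  add 51.40.0.0/16 -> H5 at depth 16
  lookup 51.40.3.144: bits 0011001100101000 walk d0:H4→d1:-→d2:-→d3:-→d4:-→d5:-→d6:-→d7:-→d8:-→d9:-→d10:-→d11:-→d12:-→d13:-→d14:-→d15:-→d16:H5 -> H5
  add 0.0.0.0/0 -> H1 at depth 0
  add 191.69.64.0/20 -> H5 at depth 20
  add 191.69.67.112/28 -> H3 at depth 28
  add 160.0.0.0/3 -> H2 at depth 3
  lookup 51.40.1.237: bits 0011001100101000 walk d0:H1→d1:-→d2:-→d3:-→d4:-→d5:-→d6:-→d7:-→d8:-→d9:-→d10:-→d11:-→d12:-→d13:-→d14:-→d15:-→d16:H5 -> H5
  del 191.69.64.0/20 (clear depth 20)
  lookup 76.71.240.15: bits 01001100010001111111 walk d0:H1→d1:-→d2:-→d3:-→d4:-→d5:-→d6:-→d7:-→d8:-→d9:-→d10:-→d11:-→d12:-→d13:-→d14:-→d15:-→d16:-→d17:-→d18:-→d19:-→d20:H3 -> H3
  add 51.40.112.0/20 -> H1 at depth 20
  del 51.40.112.0/20 (clear depth 20)
  del 51.40.0.0/16 (clear depth 16)
  del 0.0.0.0/0 (clear depth 0)

== LOOKUPS ==
["H5","H5","H3"]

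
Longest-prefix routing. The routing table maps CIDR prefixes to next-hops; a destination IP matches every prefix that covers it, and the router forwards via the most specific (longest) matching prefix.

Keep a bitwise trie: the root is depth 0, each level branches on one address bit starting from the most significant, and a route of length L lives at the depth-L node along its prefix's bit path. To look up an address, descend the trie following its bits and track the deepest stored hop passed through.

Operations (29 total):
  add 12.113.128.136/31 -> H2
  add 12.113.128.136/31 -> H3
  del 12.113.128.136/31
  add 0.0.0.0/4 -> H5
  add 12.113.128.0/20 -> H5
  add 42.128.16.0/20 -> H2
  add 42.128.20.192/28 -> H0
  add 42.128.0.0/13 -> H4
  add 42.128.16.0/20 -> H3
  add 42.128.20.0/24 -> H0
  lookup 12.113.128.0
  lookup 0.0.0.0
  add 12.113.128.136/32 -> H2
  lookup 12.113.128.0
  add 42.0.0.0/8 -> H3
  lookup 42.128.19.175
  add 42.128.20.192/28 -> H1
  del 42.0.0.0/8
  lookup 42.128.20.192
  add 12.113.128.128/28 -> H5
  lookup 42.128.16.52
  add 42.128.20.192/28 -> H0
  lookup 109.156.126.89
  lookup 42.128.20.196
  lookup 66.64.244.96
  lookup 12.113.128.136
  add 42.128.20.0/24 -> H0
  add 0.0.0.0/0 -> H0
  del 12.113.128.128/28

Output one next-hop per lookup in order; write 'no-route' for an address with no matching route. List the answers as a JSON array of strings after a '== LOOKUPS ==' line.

Process each operation:
  + 12.113.128.136/31 (H2) depth=31
  + 12.113.128.136/31 (H3) depth=31
  del 12.113.128.136/31 (clear depth 31)
  + 0.0.0.0/4 (H5) depth=4
  + 12.113.128.0/20 (H5) depth=20
  + 42.128.16.0/20 (H2) depth=20
  + 42.128.20.192/28 (H0) depth=28
  + 42.128.0.0/13 (H4) depth=13
  + 42.128.16.0/20 (H3) depth=20
  + 42.128.20.0/24 (H0) depth=24
  lookup 12.113.128.0: bits 000011000111000110000000 walk d0:-→d1:-→d2:-→d3:-→d4:H5→d5:-→d6:-→d7:-→d8:-→d9:-→d10:-→d11:-→d12:-→d13:-→d14:-→d15:-→d16:-→d17:-→d18:-→d19:-→d20:H5→d21:-→d22:-→d23:-→d24:- -> H5
  lookup 0.0.0.0: bits 0000 walk d0:-→d1:-→d2:-→d3:-→d4:H5 -> H5
  + 12.113.128.136/32 (H2) depth=32
  lookup 12.113.128.0: bits 000011000111000110000000 walk d0:-→d1:-→d2:-→d3:-→d4:H5→d5:-→d6:-→d7:-→d8:-→d9:-→d10:-→d11:-→d12:-→d13:-→d14:-→d15:-→d16:-→d17:-→d18:-→d19:-→d20:H5→d21:-→d22:-→d23:-→d24:- -> H5
  + 42.0.0.0/8 (H3) depth=8
  lookup 42.128.19.175: bits 001010101000000000010 walk d0:-→d1:-→d2:-→d3:-→d4:-→d5:-→d6:-→d7:-→d8:H3→d9:-→d10:-→d11:-→d12:-→d13:H4→d14:-→d15:-→d16:-→d17:-→d18:-→d19:-→d20:H3→d21:- -> H3
  + 42.128.20.192/28 (H1) depth=28
  del 42.0.0.0/8 (clear depth 8)
  lookup 42.128.20.192: bits 0010101010000000000101001100 walk d0:-→d1:-→d2:-→d3:-→d4:-→d5:-→d6:-→d7:-→d8:-→d9:-→d10:-→d11:-→d12:-→d13:H4→d14:-→d15:-→d16:-→d17:-→d18:-→d19:-→d20:H3→d21:-→d22:-→d23:-→d24:H0→d25:-→d26:-→d27:-→d28:H1 -> H1
  + 12.113.128.128/28 (H5) depth=28
  lookup 42.128.16.52: bits 001010101000000000010 walk d0:-→d1:-→d2:-→d3:-→d4:-→d5:-→d6:-→d7:-→d8:-→d9:-→d10:-→d11:-→d12:-→d13:H4→d14:-→d15:-→d16:-→d17:-→d18:-→d19:-→d20:H3→d21:- -> H3
  + 42.128.20.192/28 (H0) depth=28
  lookup 109.156.126.89: bits 0 walk d0:-→d1:- -> no-route
  lookup 42.128.20.196: bits 0010101010000000000101001100 walk d0:-→d1:-→d2:-→d3:-→d4:-→d5:-→d6:-→d7:-→d8:-→d9:-→d10:-→d11:-→d12:-→d13:H4→d14:-→d15:-→d16:-→d17:-→d18:-→d19:-→d20:H3→d21:-→d22:-→d23:-→d24:H0→d25:-→d26:-→d27:-→d28:H0 -> H0
  lookup 66.64.244.96: bits 0 walk d0:-→d1:- -> no-route
  lookup 12.113.128.136: bits 00001100011100011000000010001000 walk d0:-→d1:-→d2:-→d3:-→d4:H5→d5:-→d6:-→d7:-→d8:-→d9:-→d10:-→d11:-→d12:-→d13:-→d14:-→d15:-→d16:-→d17:-→d18:-→d19:-→d20:H5→d21:-→d22:-→d23:-→d24:-→d25:-→d26:-→d27:-→d28:H5→d29:-→d30:-→d31:-→d32:H2 -> H2
  + 42.128.20.0/24 (H0) depth=24
  + 0.0.0.0/0 (H0) depth=0
  del 12.113.128.128/28 (clear depth 28)

== LOOKUPS ==
["H5","H5","H5","H3","H1","H3","no-route","H0","no-route","H2"]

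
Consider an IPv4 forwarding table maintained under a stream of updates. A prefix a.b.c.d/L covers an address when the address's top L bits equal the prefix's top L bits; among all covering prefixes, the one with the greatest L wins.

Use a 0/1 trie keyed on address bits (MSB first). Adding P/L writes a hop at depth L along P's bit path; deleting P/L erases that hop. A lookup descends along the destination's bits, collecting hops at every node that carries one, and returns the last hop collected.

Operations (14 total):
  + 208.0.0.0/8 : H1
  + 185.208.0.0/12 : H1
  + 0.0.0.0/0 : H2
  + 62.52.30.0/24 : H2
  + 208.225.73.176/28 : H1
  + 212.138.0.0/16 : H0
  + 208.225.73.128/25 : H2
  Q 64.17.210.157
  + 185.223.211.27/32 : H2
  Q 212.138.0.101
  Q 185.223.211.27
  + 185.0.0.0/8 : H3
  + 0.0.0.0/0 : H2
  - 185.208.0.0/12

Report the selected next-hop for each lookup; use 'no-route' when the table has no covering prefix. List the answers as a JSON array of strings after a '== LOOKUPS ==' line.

Apply in order:
  + 208.0.0.0/8 (H1) depth=8
  + 185.208.0.0/12 (H1) depth=12
  + 0.0.0.0/0 (H2) depth=0
  + 62.52.30.0/24 (H2) depth=24
  + 208.225.73.176/28 (H1) depth=28
  + 212.138.0.0/16 (H0) depth=16
  + 208.225.73.128/25 (H2) depth=25
  ? 64.17.210.157  path d0:H2→d1:-  best=H2
  + 185.223.211.27/32 (H2) depth=32
  ? 212.138.0.101  path d0:H2→d1:-→d2:-→d3:-→d4:-→d5:-→d6:-→d7:-→d8:-→d9:-→d10:-→d11:-→d12:-→d13:-→d14:-→d15:-→d16:H0  best=H0
  ? 185.223.211.27  path d0:H2→d1:-→d2:-→d3:-→d4:-→d5:-→d6:-→d7:-→d8:-→d9:-→d10:-→d11:-→d12:H1→d13:-→d14:-→d15:-→d16:-→d17:-→d18:-→d19:-→d20:-→d21:-→d22:-→d23:-→d24:-→d25:-→d26:-→d27:-→d28:-→d29:-→d30:-→d31:-→d32:H2  best=H2
  + 185.0.0.0/8 (H3) depth=8
  + 0.0.0.0/0 (H2) depth=0
  - 185.208.0.0/12 clear@12

== LOOKUPS ==
["H2","H0","H2"]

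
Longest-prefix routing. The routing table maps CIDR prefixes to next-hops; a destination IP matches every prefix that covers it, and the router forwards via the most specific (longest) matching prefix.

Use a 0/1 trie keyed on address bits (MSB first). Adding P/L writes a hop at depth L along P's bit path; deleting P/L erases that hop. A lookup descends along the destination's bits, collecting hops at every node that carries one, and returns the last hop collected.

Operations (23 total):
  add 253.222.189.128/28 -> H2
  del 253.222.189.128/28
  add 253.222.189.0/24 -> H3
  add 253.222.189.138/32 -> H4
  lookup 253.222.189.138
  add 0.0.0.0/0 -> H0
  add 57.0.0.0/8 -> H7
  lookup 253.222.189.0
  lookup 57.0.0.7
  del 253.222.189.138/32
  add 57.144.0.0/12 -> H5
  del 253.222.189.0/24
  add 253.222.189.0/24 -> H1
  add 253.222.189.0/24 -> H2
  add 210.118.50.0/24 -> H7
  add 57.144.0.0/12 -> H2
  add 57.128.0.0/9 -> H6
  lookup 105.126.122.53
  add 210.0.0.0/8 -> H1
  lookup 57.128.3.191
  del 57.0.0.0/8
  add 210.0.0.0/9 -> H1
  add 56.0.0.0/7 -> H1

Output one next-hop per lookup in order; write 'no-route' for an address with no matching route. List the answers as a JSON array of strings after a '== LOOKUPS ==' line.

Trace:
  + 253.222.189.128/28 (H2) depth=28
  - 253.222.189.128/28 clear@28
  + 253.222.189.0/24 (H3) depth=24
  + 253.222.189.138/32 (H4) depth=32
  lookup 253.222.189.138: bits 11111101110111101011110110001010 walk d0:-→d1:-→d2:-→d3:-→d4:-→d5:-→d6:-→d7:-→d8:-→d9:-→d10:-→d11:-→d12:-→d13:-→d14:-→d15:-→d16:-→d17:-→d18:-→d19:-→d20:-→d21:-→d22:-→d23:-→d24:H3→d25:-→d26:-→d27:-→d28:-→d29:-→d30:-→d31:-→d32:H4 -> H4
  + 0.0.0.0/0 (H0) depth=0
  + 57.0.0.0/8 (H7) depth=8
  lookup 253.222.189.0: bits 111111011101111010111101 walk d0:H0→d1:-→d2:-→d3:-→d4:-→d5:-→d6:-→d7:-→d8:-→d9:-→d10:-→d11:-→d12:-→d13:-→d14:-→d15:-→d16:-→d17:-→d18:-→d19:-→d20:-→d21:-→d22:-→d23:-→d24:H3 -> H3
  lookup 57.0.0.7: bits 00111001 walk d0:H0→d1:-→d2:-→d3:-→d4:-→d5:-→d6:-→d7:-→d8:H7 -> H7
  - 253.222.189.138/32 clear@32
  + 57.144.0.0/12 (H5) depth=12
  - 253.222.189.0/24 clear@24
  + 253.222.189.0/24 (H1) depth=24
  + 253.222.189.0/24 (H2) depth=24
  + 210.118.50.0/24 (H7) depth=24
  + 57.144.0.0/12 (H2) depth=12
  + 57.128.0.0/9 (H6) depth=9
  lookup 105.126.122.53: bits 0 walk d0:H0→d1:- -> H0
  + 210.0.0.0/8 (H1) depth=8
  lookup 57.128.3.191: bits 00111001100 walk d0:H0→d1:-→d2:-→d3:-→d4:-→d5:-→d6:-→d7:-→d8:H7→d9:H6→d10:-→d11:- -> H6
  - 57.0.0.0/8 clear@8
  + 210.0.0.0/9 (H1) depth=9
  + 56.0.0.0/7 (H1) depth=7

== LOOKUPS ==
["H4","H3","H7","H0","H6"]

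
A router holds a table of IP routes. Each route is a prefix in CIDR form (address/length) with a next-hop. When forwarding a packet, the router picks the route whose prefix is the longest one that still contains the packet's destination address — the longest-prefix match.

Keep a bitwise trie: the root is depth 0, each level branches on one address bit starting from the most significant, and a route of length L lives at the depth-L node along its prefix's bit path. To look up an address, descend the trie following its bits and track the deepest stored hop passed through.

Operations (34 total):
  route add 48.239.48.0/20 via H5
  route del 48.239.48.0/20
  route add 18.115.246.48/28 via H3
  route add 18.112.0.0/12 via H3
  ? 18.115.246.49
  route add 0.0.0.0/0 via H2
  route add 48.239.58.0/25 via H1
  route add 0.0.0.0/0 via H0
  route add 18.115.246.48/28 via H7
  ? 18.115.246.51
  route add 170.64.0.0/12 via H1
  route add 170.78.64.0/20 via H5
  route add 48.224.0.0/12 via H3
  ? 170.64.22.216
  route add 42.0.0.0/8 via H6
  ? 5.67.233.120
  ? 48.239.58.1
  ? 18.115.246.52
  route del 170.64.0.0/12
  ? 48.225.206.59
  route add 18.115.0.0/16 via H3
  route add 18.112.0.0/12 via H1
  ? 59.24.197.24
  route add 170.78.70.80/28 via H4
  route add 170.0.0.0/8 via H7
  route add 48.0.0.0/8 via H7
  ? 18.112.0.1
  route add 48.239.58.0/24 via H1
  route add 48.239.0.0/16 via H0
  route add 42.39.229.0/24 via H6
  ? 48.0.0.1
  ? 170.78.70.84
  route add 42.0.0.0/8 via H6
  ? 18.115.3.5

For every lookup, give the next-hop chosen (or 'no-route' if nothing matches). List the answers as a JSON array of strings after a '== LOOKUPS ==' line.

Apply in order:
  add 48.239.48.0/20 -> H5 at depth 20
  - 48.239.48.0/20 clear@20
  add 18.115.246.48/28 -> H3 at depth 28
  add 18.112.0.0/12 -> H3 at depth 12
  Q 18.115.246.49: descend 0001001001110011111101100011 ; hops seen [H3,H3] ; pick H3
  add 0.0.0.0/0 -> H2 at depth 0
  add 48.239.58.0/25 -> H1 at depth 25
  add 0.0.0.0/0 -> H0 at depth 0
  add 18.115.246.48/28 -> H7 at depth 28
  Q 18.115.246.51: descend 0001001001110011111101100011 ; hops seen [H0,H3,H7] ; pick H7
  add 170.64.0.0/12 -> H1 at depth 12
  add 170.78.64.0/20 -> H5 at depth 20
  add 48.224.0.0/12 -> H3 at depth 12
  Q 170.64.22.216: descend 101010100100 ; hops seen [H0,H1] ; pick H1
  add 42.0.0.0/8 -> H6 at depth 8
  Q 5.67.233.120: descend 000 ; hops seen [H0] ; pick H0
  Q 48.239.58.1: descend 0011000011101111001110100 ; hops seen [H0,H3,H1] ; pick H1
  Q 18.115.246.52: descend 0001001001110011111101100011 ; hops seen [H0,H3,H7] ; pick H7
  - 170.64.0.0/12 clear@12
  Q 48.225.206.59: descend 001100001110 ; hops seen [H0,H3] ; pick H3
  add 18.115.0.0/16 -> H3 at depth 16
  add 18.112.0.0/12 -> H1 at depth 12
  Q 59.24.197.24: descend 0011 ; hops seen [H0] ; pick H0
  add 170.78.70.80/28 -> H4 at depth 28
  add 170.0.0.0/8 -> H7 at depth 8
  add 48.0.0.0/8 -> H7 at depth 8
  Q 18.112.0.1: descend 00010010011100 ; hops seen [H0,H1] ; pick H1
  add 48.239.58.0/24 -> H1 at depth 24
  add 48.239.0.0/16 -> H0 at depth 16
  add 42.39.229.0/24 -> H6 at depth 24
  Q 48.0.0.1: descend 00110000 ; hops seen [H0,H7] ; pick H7
  Q 170.78.70.84: descend 1010101001001110010001100101 ; hops seen [H0,H7,H5,H4] ; pick H4
  add 42.0.0.0/8 -> H6 at depth 8
  Q 18.115.3.5: descend 0001001001110011 ; hops seen [H0,H1,H3] ; pick H3

== LOOKUPS ==
["H3","H7","H1","H0","H1","H7","H3","H0","H1","H7","H4","H3"]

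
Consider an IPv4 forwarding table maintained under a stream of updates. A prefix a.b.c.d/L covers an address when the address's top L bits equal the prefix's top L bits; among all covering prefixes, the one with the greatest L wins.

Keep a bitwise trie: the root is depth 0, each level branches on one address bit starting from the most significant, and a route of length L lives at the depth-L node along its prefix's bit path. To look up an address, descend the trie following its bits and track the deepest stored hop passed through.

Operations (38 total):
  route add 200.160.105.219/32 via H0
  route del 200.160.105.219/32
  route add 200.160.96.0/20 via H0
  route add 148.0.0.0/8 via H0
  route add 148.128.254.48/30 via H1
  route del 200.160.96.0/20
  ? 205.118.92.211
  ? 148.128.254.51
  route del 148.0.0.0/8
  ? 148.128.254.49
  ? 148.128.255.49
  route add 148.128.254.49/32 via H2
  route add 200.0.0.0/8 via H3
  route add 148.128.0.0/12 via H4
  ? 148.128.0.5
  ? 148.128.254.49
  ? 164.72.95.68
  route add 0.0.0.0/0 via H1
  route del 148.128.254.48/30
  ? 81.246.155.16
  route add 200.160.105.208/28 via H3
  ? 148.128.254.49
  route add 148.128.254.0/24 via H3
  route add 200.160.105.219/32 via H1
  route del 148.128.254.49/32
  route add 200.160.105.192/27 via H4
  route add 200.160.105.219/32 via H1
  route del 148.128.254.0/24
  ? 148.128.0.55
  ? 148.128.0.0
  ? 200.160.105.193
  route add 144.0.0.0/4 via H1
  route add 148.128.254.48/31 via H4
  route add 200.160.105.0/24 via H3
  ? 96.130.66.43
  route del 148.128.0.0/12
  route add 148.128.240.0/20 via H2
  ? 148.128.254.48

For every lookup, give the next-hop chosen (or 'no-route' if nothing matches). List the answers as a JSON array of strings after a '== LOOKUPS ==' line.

Trace:
  add 200.160.105.219/32 -> H0 at depth 32
  - 200.160.105.219/32 clear@32
  add 200.160.96.0/20 -> H0 at depth 20
  add 148.0.0.0/8 -> H0 at depth 8
  add 148.128.254.48/30 -> H1 at depth 30
  - 200.160.96.0/20 clear@20
  Q 205.118.92.211: descend 11001 ; hops seen [∅] ; pick no-route
  Q 148.128.254.51: descend 100101001000000011111110001100 ; hops seen [H0,H1] ; pick H1
  - 148.0.0.0/8 clear@8
  Q 148.128.254.49: descend 100101001000000011111110001100 ; hops seen [H1] ; pick H1
  Q 148.128.255.49: descend 10010100100000001111111 ; hops seen [∅] ; pick no-route
  add 148.128.254.49/32 -> H2 at depth 32
  add 200.0.0.0/8 -> H3 at depth 8
  add 148.128.0.0/12 -> H4 at depth 12
  Q 148.128.0.5: descend 1001010010000000 ; hops seen [H4] ; pick H4
  Q 148.128.254.49: descend 10010100100000001111111000110001 ; hops seen [H4,H1,H2] ; pick H2
  Q 164.72.95.68: descend 10 ; hops seen [∅] ; pick no-route
  add 0.0.0.0/0 -> H1 at depth 0
  - 148.128.254.48/30 clear@30
  Q 81.246.155.16: descend ε ; hops seen [H1] ; pick H1
  add 200.160.105.208/28 -> H3 at depth 28
  Q 148.128.254.49: descend 10010100100000001111111000110001 ; hops seen [H1,H4,H2] ; pick H2
  add 148.128.254.0/24 -> H3 at depth 24
  add 200.160.105.219/32 -> H1 at depth 32
  - 148.128.254.49/32 clear@32
  add 200.160.105.192/27 -> H4 at depth 27
  add 200.160.105.219/32 -> H1 at depth 32
  - 148.128.254.0/24 clear@24
  Q 148.128.0.55: descend 1001010010000000 ; hops seen [H1,H4] ; pick H4
  Q 148.128.0.0: descend 1001010010000000 ; hops seen [H1,H4] ; pick H4
  Q 200.160.105.193: descend 110010001010000001101001110 ; hops seen [H1,H3,H4] ; pick H4
  add 144.0.0.0/4 -> H1 at depth 4
  add 148.128.254.48/31 -> H4 at depth 31
  add 200.160.105.0/24 -> H3 at depth 24
  Q 96.130.66.43: descend ε ; hops seen [H1] ; pick H1
  - 148.128.0.0/12 clear@12
  add 148.128.240.0/20 -> H2 at depth 20
  Q 148.128.254.48: descend 1001010010000000111111100011000 ; hops seen [H1,H1,H2,H4] ; pick H4

== LOOKUPS ==
["no-route","H1","H1","no-route","H4","H2","no-route","H1","H2","H4","H4","H4","H1","H4"]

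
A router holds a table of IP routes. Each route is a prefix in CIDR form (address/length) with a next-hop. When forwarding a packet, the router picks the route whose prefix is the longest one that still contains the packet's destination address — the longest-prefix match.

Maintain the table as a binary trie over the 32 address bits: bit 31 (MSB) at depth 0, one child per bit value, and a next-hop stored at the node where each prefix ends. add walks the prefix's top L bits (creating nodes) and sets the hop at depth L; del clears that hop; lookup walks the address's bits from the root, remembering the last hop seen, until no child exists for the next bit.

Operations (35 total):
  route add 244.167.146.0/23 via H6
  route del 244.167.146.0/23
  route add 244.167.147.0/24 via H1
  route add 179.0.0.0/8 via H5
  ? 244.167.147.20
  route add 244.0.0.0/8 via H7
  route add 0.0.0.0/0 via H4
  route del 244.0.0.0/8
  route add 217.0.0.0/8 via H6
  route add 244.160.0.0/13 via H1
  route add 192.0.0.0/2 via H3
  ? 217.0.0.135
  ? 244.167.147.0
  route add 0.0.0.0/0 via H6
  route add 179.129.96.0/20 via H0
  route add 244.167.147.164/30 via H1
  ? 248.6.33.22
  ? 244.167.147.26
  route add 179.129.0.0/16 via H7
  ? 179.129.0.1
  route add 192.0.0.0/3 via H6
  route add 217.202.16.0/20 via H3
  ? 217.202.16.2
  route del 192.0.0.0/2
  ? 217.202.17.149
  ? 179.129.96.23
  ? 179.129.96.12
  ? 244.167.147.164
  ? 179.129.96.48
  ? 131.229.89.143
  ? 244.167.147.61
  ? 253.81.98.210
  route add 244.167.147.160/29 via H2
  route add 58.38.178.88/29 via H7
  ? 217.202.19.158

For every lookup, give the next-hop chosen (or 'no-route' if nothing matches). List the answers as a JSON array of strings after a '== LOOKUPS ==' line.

Process each operation:
  + 244.167.146.0/23 (H6) depth=23
  del 244.167.146.0/23 (clear depth 23)
  + 244.167.147.0/24 (H1) depth=24
  + 179.0.0.0/8 (H5) depth=8
  Q 244.167.147.20: descend 111101001010011110010011 ; hops seen [H1] ; pick H1
  + 244.0.0.0/8 (H7) depth=8
  + 0.0.0.0/0 (H4) depth=0
  del 244.0.0.0/8 (clear depth 8)
  + 217.0.0.0/8 (H6) depth=8
  + 244.160.0.0/13 (H1) depth=13
  + 192.0.0.0/2 (H3) depth=2
  Q 217.0.0.135: descend 11011001 ; hops seen [H4,H3,H6] ; pick H6
  Q 244.167.147.0: descend 111101001010011110010011 ; hops seen [H4,H3,H1,H1] ; pick H1
  + 0.0.0.0/0 (H6) depth=0
  + 179.129.96.0/20 (H0) depth=20
  + 244.167.147.164/30 (H1) depth=30
  Q 248.6.33.22: descend 1111 ; hops seen [H6,H3] ; pick H3
  Q 244.167.147.26: descend 111101001010011110010011 ; hops seen [H6,H3,H1,H1] ; pick H1
  + 179.129.0.0/16 (H7) depth=16
  Q 179.129.0.1: descend 10110011100000010 ; hops seen [H6,H5,H7] ; pick H7
  + 192.0.0.0/3 (H6) depth=3
  + 217.202.16.0/20 (H3) depth=20
  Q 217.202.16.2: descend 11011001110010100001 ; hops seen [H6,H3,H6,H6,H3] ; pick H3
  del 192.0.0.0/2 (clear depth 2)
  Q 217.202.17.149: descend 11011001110010100001 ; hops seen [H6,H6,H6,H3] ; pick H3
  Q 179.129.96.23: descend 10110011100000010110 ; hops seen [H6,H5,H7,H0] ; pick H0
  Q 179.129.96.12: descend 10110011100000010110 ; hops seen [H6,H5,H7,H0] ; pick H0
  Q 244.167.147.164: descend 111101001010011110010011101001 ; hops seen [H6,H1,H1,H1] ; pick H1
  Q 179.129.96.48: descend 10110011100000010110 ; hops seen [H6,H5,H7,H0] ; pick H0
  Q 131.229.89.143: descend 10 ; hops seen [H6] ; pick H6
  Q 244.167.147.61: descend 111101001010011110010011 ; hops seen [H6,H1,H1] ; pick H1
  Q 253.81.98.210: descend 1111 ; hops seen [H6] ; pick H6
  + 244.167.147.160/29 (H2) depth=29
  + 58.38.178.88/29 (H7) depth=29
  Q 217.202.19.158: descend 11011001110010100001 ; hops seen [H6,H6,H6,H3] ; pick H3

== LOOKUPS ==
["H1","H6","H1","H3","H1","H7","H3","H3","H0","H0","H1","H0","H6","H1","H6","H3"]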